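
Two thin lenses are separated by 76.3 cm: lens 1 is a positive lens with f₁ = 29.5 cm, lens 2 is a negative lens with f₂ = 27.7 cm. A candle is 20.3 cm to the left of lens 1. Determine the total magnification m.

m = +0.525

Lens 1: 1/d_i1 = 1/(29.5) − 1/(20.3) = -0.01536, so d_i1 = -65.09 cm; m₁ = −d_i1/d_o1 = +3.206.
d_o2 = 76.3 − (-65.09) = 141.4 cm.
f₂ = −27.7 cm (diverging).
Lens 2: 1/d_i2 = 1/(-27.7) − 1/(141.4) = -0.04317, so d_i2 = -23.16 cm; m₂ = −d_i2/d_o2 = +0.1638.
m = m₁·m₂ = (+3.206)(+0.1638) = +0.525.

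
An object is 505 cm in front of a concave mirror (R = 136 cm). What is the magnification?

f = R/2 = 136/2 = 68.00 cm.
1/d_i = 1/f − 1/d_o = 1/(68.00) − 1/(505) = 0.01273, so d_i = 78.58 cm.
m = −d_i/d_o = −(78.58)/(505) = -0.156.
The image is real, inverted and reduced, in front of the mirror.

m = -0.156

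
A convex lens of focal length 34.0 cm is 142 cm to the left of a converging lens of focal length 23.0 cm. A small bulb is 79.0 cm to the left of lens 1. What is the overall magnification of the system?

Lens 1: 1/d_i1 = 1/(34.0) − 1/(79.0) = 0.01675, so d_i1 = 59.69 cm; m₁ = −d_i1/d_o1 = -0.7556.
d_o2 = 142 − (59.69) = 82.31 cm.
Lens 2: 1/d_i2 = 1/(23.0) − 1/(82.31) = 0.03133, so d_i2 = 31.92 cm; m₂ = −d_i2/d_o2 = -0.3878.
m = m₁·m₂ = (-0.7556)(-0.3878) = +0.293.

m = +0.293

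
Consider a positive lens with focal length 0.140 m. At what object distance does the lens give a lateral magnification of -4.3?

0.173 m

m = −d_i/d_o ⇒ d_i = −m·d_o.
1/f = 1/d_o + 1/d_i = 1/d_o − 1/(m·d_o) = (1 − 1/m)/d_o, so d_o = f(1 − 1/m) = (0.1400)(1 − 1/(-4.3)) = 0.173 m.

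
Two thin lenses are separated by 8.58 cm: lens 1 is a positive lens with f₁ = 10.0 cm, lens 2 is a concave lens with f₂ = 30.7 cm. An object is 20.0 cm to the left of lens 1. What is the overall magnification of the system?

m = -1.59

Lens 1: 1/d_i1 = 1/(10.0) − 1/(20.0) = 0.05000, so d_i1 = 20.00 cm; m₁ = −d_i1/d_o1 = -1.000.
d_o2 = 8.58 − (20.00) = -11.42 cm (virtual object).
f₂ = −30.7 cm (diverging).
Lens 2: 1/d_i2 = 1/(-30.7) − 1/(-11.42) = 0.05499, so d_i2 = 18.18 cm; m₂ = −d_i2/d_o2 = +1.592.
m = m₁·m₂ = (-1.000)(+1.592) = -1.59.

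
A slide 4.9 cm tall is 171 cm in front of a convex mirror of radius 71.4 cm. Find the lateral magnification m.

f = R/2 = 71.4/2 = 35.70 cm; for a convex mirror, f = -35.70 cm.
1/d_i = 1/f − 1/d_o = 1/(-35.70) − 1/(171) = -0.03386, so d_i = -29.53 cm.
m = −d_i/d_o = −(-29.53)/(171) = +0.173.
The image is virtual, upright and reduced, behind the mirror.

m = +0.173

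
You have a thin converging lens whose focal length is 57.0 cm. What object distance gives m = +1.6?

21.4 cm

m = −d_i/d_o ⇒ d_i = −m·d_o.
1/f = 1/d_o + 1/d_i = 1/d_o − 1/(m·d_o) = (1 − 1/m)/d_o, so d_o = f(1 − 1/m) = (57.00)(1 − 1/(+1.6)) = 21.4 cm.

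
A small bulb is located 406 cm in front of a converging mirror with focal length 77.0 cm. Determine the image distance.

95.0 cm

Mirror equation: 1/d_i = 1/f − 1/d_o = 1/(77.00) − 1/(406) = 0.01299 − 0.002463 = 0.01052, so d_i = 95.0 cm.
The image is real, inverted and reduced, in front of the mirror.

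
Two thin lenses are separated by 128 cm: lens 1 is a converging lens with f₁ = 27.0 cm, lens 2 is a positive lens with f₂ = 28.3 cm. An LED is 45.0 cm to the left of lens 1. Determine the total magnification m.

Lens 1: 1/d_i1 = 1/(27.0) − 1/(45.0) = 0.01481, so d_i1 = 67.50 cm; m₁ = −d_i1/d_o1 = -1.500.
d_o2 = 128 − (67.50) = 60.50 cm.
Lens 2: 1/d_i2 = 1/(28.3) − 1/(60.50) = 0.01881, so d_i2 = 53.17 cm; m₂ = −d_i2/d_o2 = -0.8789.
m = m₁·m₂ = (-1.500)(-0.8789) = +1.32.

m = +1.32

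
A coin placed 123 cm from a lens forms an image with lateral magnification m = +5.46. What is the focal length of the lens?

m = −d_i/d_o ⇒ d_i = −m·d_o = −(+5.46)·(123) = -671.6 cm.
1/f = 1/d_o + 1/d_i = 1/(123) + 1/(-671.6) = 0.006641, so f = 151 cm.
Since f is positive, the lens is converging.

f = 151 cm (converging)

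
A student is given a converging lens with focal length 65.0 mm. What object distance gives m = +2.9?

42.6 mm

m = −d_i/d_o ⇒ d_i = −m·d_o.
1/f = 1/d_o + 1/d_i = 1/d_o − 1/(m·d_o) = (1 − 1/m)/d_o, so d_o = f(1 − 1/m) = (65.00)(1 − 1/(+2.9)) = 42.6 mm.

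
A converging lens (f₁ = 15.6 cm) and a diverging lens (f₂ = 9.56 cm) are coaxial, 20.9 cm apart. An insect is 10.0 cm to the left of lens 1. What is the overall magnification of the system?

Lens 1: 1/d_i1 = 1/(15.6) − 1/(10.0) = -0.03590, so d_i1 = -27.86 cm; m₁ = −d_i1/d_o1 = +2.786.
d_o2 = 20.9 − (-27.86) = 48.76 cm.
f₂ = −9.56 cm (diverging).
Lens 2: 1/d_i2 = 1/(-9.56) − 1/(48.76) = -0.1251, so d_i2 = -7.993 cm; m₂ = −d_i2/d_o2 = +0.1639.
m = m₁·m₂ = (+2.786)(+0.1639) = +0.457.

m = +0.457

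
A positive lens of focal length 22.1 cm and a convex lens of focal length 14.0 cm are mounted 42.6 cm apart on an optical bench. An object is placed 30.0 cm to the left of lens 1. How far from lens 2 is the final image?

Lens 1: 1/d_i1 = 1/f₁ − 1/d_o1 = 1/(22.1) − 1/(30.0) = 0.01192, so d_i1 = 83.92 cm.
The intermediate image is 83.92 cm to the right of lens 1, which lies 41.32 cm to the right of lens 2 — a virtual object — so d_o2 = −41.32 cm.
Lens 2: 1/d_i2 = 1/f₂ − 1/d_o2 = 1/(14.0) − 1/(-41.32) = 0.09563, so d_i2 = 10.5 cm.
The final image is real, 10.5 cm to the right of lens 2 (overall magnification ≈ -0.71).

10.5 cm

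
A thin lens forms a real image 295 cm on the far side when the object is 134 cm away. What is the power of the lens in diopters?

d_i = +295 cm.
1/f = 1/d_o + 1/d_i = 1/(134) + 1/(295) = 0.01085 cm⁻¹.
f = 92.14 cm = 0.9214 m, so P = 1/f = +1.09 D.

P = +1.09 D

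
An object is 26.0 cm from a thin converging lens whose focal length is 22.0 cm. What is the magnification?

m = -5.50

1/d_i = 1/f − 1/d_o = 1/(22.00) − 1/(26.0) = 0.006993, so d_i = 143.0 cm.
m = −d_i/d_o = −(143.0)/(26.0) = -5.50.
The image is real, inverted and enlarged, on the far side of the lens.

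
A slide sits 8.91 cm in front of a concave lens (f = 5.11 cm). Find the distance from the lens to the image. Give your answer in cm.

For a concave lens, f = -5.11 cm.
Thin-lens equation: 1/v = 1/f − 1/u = 1/(-5.110) − 1/(8.91) = -0.1957 − 0.1122 = -0.3079, so v = -3.25 cm.
The image is virtual, upright and reduced, on the same side as the object.

3.25 cm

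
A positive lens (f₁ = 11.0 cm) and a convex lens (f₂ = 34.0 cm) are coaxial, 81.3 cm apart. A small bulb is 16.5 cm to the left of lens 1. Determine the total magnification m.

m = +4.76

Lens 1: 1/d_i1 = 1/(11.0) − 1/(16.5) = 0.03030, so d_i1 = 33.00 cm; m₁ = −d_i1/d_o1 = -2.000.
d_o2 = 81.3 − (33.00) = 48.30 cm.
Lens 2: 1/d_i2 = 1/(34.0) − 1/(48.30) = 0.008708, so d_i2 = 114.8 cm; m₂ = −d_i2/d_o2 = -2.378.
m = m₁·m₂ = (-2.000)(-2.378) = +4.76.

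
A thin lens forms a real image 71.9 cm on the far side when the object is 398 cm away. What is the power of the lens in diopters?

P = +1.64 D

d_i = +71.9 cm.
1/f = 1/d_o + 1/d_i = 1/(398) + 1/(71.9) = 0.01642 cm⁻¹.
f = 60.90 cm = 0.6090 m, so P = 1/f = +1.64 D.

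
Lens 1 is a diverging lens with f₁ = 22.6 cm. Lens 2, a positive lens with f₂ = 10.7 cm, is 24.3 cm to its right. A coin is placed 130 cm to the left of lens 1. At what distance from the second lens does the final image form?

Lens 1 is diverging, so f₁ = −22.6 cm.
Lens 1: 1/d_i1 = 1/f₁ − 1/d_o1 = 1/(-22.6) − 1/(130) = -0.05194, so d_i1 = -19.25 cm.
The intermediate image is 19.25 cm to the left of lens 1 (virtual), which is 24.3 − (-19.25) = 43.55 cm to the left of lens 2, so d_o2 = +43.55 cm.
Lens 2: 1/d_i2 = 1/f₂ − 1/d_o2 = 1/(10.7) − 1/(43.55) = 0.07050, so d_i2 = 14.2 cm.
The final image is real, 14.2 cm to the right of lens 2 (overall magnification ≈ -0.048).

14.2 cm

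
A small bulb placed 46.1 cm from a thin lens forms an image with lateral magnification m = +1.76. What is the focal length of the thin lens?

f = 107 cm (converging)

m = −d_i/d_o ⇒ d_i = −m·d_o = −(+1.76)·(46.1) = -81.14 cm.
1/f = 1/d_o + 1/d_i = 1/(46.1) + 1/(-81.14) = 0.009368, so f = 107 cm.
Since f is positive, the thin lens is converging.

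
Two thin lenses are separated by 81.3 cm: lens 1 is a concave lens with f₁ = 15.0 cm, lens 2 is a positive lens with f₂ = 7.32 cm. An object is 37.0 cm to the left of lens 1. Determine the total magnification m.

m = -0.0249

f₁ = −15.0 cm (diverging).
Lens 1: 1/d_i1 = 1/(-15.0) − 1/(37.0) = -0.09369, so d_i1 = -10.67 cm; m₁ = −d_i1/d_o1 = +0.2884.
d_o2 = 81.3 − (-10.67) = 91.97 cm.
Lens 2: 1/d_i2 = 1/(7.32) − 1/(91.97) = 0.1257, so d_i2 = 7.953 cm; m₂ = −d_i2/d_o2 = -0.08647.
m = m₁·m₂ = (+0.2884)(-0.08647) = -0.0249.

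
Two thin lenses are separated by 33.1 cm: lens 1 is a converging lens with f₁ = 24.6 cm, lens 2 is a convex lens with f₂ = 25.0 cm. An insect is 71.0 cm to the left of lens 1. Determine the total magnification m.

m = -0.449

Lens 1: 1/d_i1 = 1/(24.6) − 1/(71.0) = 0.02657, so d_i1 = 37.64 cm; m₁ = −d_i1/d_o1 = -0.5301.
d_o2 = 33.1 − (37.64) = -4.540 cm (virtual object).
Lens 2: 1/d_i2 = 1/(25.0) − 1/(-4.540) = 0.2603, so d_i2 = 3.842 cm; m₂ = −d_i2/d_o2 = +0.8463.
m = m₁·m₂ = (-0.5301)(+0.8463) = -0.449.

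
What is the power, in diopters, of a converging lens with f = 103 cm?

P = +0.971 D

f = 103 cm = 1.03 m.
P = 1/f = 1/(1.03 m) = +0.971 D.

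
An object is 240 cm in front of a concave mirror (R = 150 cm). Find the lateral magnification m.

m = -0.455

f = R/2 = 150/2 = 75.00 cm.
1/d_i = 1/f − 1/d_o = 1/(75.00) − 1/(240) = 0.009167, so d_i = 109.1 cm.
m = −d_i/d_o = −(109.1)/(240) = -0.455.
The image is real, inverted and reduced, in front of the mirror.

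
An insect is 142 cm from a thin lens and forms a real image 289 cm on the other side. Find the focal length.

f = 95.2 cm (converging)

Real image ⇒ d_i = +289 cm.
1/f = 1/d_o + 1/d_i = 1/(142) + 1/(289) = 0.01050, so f = 95.2 cm.
Since f is positive, the thin lens is converging.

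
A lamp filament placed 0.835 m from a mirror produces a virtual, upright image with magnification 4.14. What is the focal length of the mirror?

m = −d_i/d_o ⇒ d_i = −m·d_o = −(+4.14)·(0.835) = -3.457 m.
1/f = 1/d_o + 1/d_i = 1/(0.835) + 1/(-3.457) = 0.9083, so f = 1.10 m.
Since f is positive, the mirror is concave.

f = 1.10 m (concave)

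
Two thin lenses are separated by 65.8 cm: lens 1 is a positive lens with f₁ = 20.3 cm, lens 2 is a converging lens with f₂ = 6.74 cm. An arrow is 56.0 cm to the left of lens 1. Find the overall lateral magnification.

m = +0.141

Lens 1: 1/d_i1 = 1/(20.3) − 1/(56.0) = 0.03140, so d_i1 = 31.84 cm; m₁ = −d_i1/d_o1 = -0.5686.
d_o2 = 65.8 − (31.84) = 33.96 cm.
Lens 2: 1/d_i2 = 1/(6.74) − 1/(33.96) = 0.1189, so d_i2 = 8.409 cm; m₂ = −d_i2/d_o2 = -0.2476.
m = m₁·m₂ = (-0.5686)(-0.2476) = +0.141.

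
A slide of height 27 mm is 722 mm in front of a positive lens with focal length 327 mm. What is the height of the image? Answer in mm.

1/d_i = 1/f − 1/d_o = 1/(327.0) − 1/(722) = 0.001673, so d_i = 597.7 mm.
m = −d_i/d_o = -0.8278.
|h_i| = |m|·h_o = 0.8278 × 27 = 22.4 mm. The image is real, inverted and reduced, on the far side of the lens.

22.4 mm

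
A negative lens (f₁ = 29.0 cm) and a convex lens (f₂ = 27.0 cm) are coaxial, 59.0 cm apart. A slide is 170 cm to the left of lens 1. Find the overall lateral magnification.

m = -0.0693

f₁ = −29.0 cm (diverging).
Lens 1: 1/d_i1 = 1/(-29.0) − 1/(170) = -0.04037, so d_i1 = -24.77 cm; m₁ = −d_i1/d_o1 = +0.1457.
d_o2 = 59.0 − (-24.77) = 83.77 cm.
Lens 2: 1/d_i2 = 1/(27.0) − 1/(83.77) = 0.02510, so d_i2 = 39.84 cm; m₂ = −d_i2/d_o2 = -0.4756.
m = m₁·m₂ = (+0.1457)(-0.4756) = -0.0693.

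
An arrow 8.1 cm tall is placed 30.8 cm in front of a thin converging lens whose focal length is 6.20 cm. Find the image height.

2.04 cm

1/d_i = 1/f − 1/d_o = 1/(6.200) − 1/(30.8) = 0.1288, so d_i = 7.763 cm.
m = −d_i/d_o = -0.2520.
|h_i| = |m|·h_o = 0.2520 × 8.1 = 2.04 cm. The image is real, inverted and reduced, on the far side of the lens.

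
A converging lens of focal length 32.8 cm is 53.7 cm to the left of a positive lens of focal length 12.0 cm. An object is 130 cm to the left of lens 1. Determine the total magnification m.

Lens 1: 1/d_i1 = 1/(32.8) − 1/(130) = 0.02280, so d_i1 = 43.87 cm; m₁ = −d_i1/d_o1 = -0.3375.
d_o2 = 53.7 − (43.87) = 9.830 cm.
Lens 2: 1/d_i2 = 1/(12.0) − 1/(9.830) = -0.01840, so d_i2 = -54.36 cm; m₂ = −d_i2/d_o2 = +5.530.
m = m₁·m₂ = (-0.3375)(+5.530) = -1.87.

m = -1.87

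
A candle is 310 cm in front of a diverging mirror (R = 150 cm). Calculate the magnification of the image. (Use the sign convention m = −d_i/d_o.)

m = +0.195

f = R/2 = 150/2 = 75.00 cm; for a diverging mirror, f = -75.00 cm.
1/d_i = 1/f − 1/d_o = 1/(-75.00) − 1/(310) = -0.01656, so d_i = -60.39 cm.
m = −d_i/d_o = −(-60.39)/(310) = +0.195.
The image is virtual, upright and reduced, behind the mirror.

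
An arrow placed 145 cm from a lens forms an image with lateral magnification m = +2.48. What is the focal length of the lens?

m = −d_i/d_o ⇒ d_i = −m·d_o = −(+2.48)·(145) = -359.6 cm.
1/f = 1/d_o + 1/d_i = 1/(145) + 1/(-359.6) = 0.004116, so f = 243 cm.
Since f is positive, the lens is converging.

f = 243 cm (converging)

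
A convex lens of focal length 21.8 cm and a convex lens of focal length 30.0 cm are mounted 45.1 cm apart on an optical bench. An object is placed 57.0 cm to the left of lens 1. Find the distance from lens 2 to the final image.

Lens 1: 1/d_i1 = 1/f₁ − 1/d_o1 = 1/(21.8) − 1/(57.0) = 0.02833, so d_i1 = 35.30 cm.
The intermediate image is 35.30 cm to the right of lens 1, which is 45.1 − (35.30) = 9.800 cm to the left of lens 2, so d_o2 = +9.800 cm.
Lens 2: 1/d_i2 = 1/f₂ − 1/d_o2 = 1/(30.0) − 1/(9.800) = -0.06871, so d_i2 = -14.6 cm.
The final image is virtual, 14.6 cm to the left of lens 2 (overall magnification ≈ -0.92).

14.6 cm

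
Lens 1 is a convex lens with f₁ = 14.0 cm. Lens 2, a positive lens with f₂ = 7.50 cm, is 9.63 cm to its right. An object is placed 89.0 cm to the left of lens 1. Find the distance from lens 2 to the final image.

Lens 1: 1/d_i1 = 1/f₁ − 1/d_o1 = 1/(14.0) − 1/(89.0) = 0.06019, so d_i1 = 16.61 cm.
The intermediate image is 16.61 cm to the right of lens 1, which lies 6.980 cm to the right of lens 2 — a virtual object — so d_o2 = −6.980 cm.
Lens 2: 1/d_i2 = 1/f₂ − 1/d_o2 = 1/(7.50) − 1/(-6.980) = 0.2766, so d_i2 = 3.62 cm.
The final image is real, 3.62 cm to the right of lens 2 (overall magnification ≈ -0.097).

3.62 cm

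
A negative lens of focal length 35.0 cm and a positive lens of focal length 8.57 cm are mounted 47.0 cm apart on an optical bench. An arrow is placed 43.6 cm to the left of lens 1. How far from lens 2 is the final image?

Lens 1 is diverging, so f₁ = −35.0 cm.
Lens 1: 1/d_i1 = 1/f₁ − 1/d_o1 = 1/(-35.0) − 1/(43.6) = -0.05151, so d_i1 = -19.41 cm.
The intermediate image is 19.41 cm to the left of lens 1 (virtual), which is 47.0 − (-19.41) = 66.41 cm to the left of lens 2, so d_o2 = +66.41 cm.
Lens 2: 1/d_i2 = 1/f₂ − 1/d_o2 = 1/(8.57) − 1/(66.41) = 0.1016, so d_i2 = 9.84 cm.
The final image is real, 9.84 cm to the right of lens 2 (overall magnification ≈ -0.066).

9.84 cm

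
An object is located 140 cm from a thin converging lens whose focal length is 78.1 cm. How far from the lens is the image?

Lens equation: 1/q = 1/f − 1/p = 1/(78.10) − 1/(140) = 0.01280 − 0.007143 = 0.005661, so q = 177 cm.
The image is real, inverted and enlarged, on the far side of the lens.

177 cm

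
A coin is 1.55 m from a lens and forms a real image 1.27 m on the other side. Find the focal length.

f = 0.698 m (converging)

Real image ⇒ d_i = +1.27 m.
1/f = 1/d_o + 1/d_i = 1/(1.55) + 1/(1.27) = 1.433, so f = 0.698 m.
Since f is positive, the lens is converging.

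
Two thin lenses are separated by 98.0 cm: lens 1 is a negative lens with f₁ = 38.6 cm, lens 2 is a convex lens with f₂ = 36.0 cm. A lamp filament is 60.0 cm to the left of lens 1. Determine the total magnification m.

f₁ = −38.6 cm (diverging).
Lens 1: 1/d_i1 = 1/(-38.6) − 1/(60.0) = -0.04257, so d_i1 = -23.49 cm; m₁ = −d_i1/d_o1 = +0.3915.
d_o2 = 98.0 − (-23.49) = 121.5 cm.
Lens 2: 1/d_i2 = 1/(36.0) − 1/(121.5) = 0.01955, so d_i2 = 51.16 cm; m₂ = −d_i2/d_o2 = -0.4211.
m = m₁·m₂ = (+0.3915)(-0.4211) = -0.165.

m = -0.165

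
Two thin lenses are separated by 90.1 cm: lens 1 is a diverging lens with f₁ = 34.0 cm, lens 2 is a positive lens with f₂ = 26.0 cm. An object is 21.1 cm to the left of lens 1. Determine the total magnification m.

f₁ = −34.0 cm (diverging).
Lens 1: 1/d_i1 = 1/(-34.0) − 1/(21.1) = -0.07681, so d_i1 = -13.02 cm; m₁ = −d_i1/d_o1 = +0.6171.
d_o2 = 90.1 − (-13.02) = 103.1 cm.
Lens 2: 1/d_i2 = 1/(26.0) − 1/(103.1) = 0.02876, so d_i2 = 34.77 cm; m₂ = −d_i2/d_o2 = -0.3372.
m = m₁·m₂ = (+0.6171)(-0.3372) = -0.208.

m = -0.208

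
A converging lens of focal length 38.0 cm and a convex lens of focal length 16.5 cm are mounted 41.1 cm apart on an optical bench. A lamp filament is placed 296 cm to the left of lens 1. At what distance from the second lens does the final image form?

2.17 cm

Lens 1: 1/d_i1 = 1/f₁ − 1/d_o1 = 1/(38.0) − 1/(296) = 0.02294, so d_i1 = 43.60 cm.
The intermediate image is 43.60 cm to the right of lens 1, which lies 2.500 cm to the right of lens 2 — a virtual object — so d_o2 = −2.500 cm.
Lens 2: 1/d_i2 = 1/f₂ − 1/d_o2 = 1/(16.5) − 1/(-2.500) = 0.4606, so d_i2 = 2.17 cm.
The final image is real, 2.17 cm to the right of lens 2 (overall magnification ≈ -0.13).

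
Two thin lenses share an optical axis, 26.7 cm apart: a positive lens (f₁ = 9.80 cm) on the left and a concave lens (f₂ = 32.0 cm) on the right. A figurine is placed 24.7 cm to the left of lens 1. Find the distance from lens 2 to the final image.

7.88 cm

Lens 1: 1/d_i1 = 1/f₁ − 1/d_o1 = 1/(9.80) − 1/(24.7) = 0.06155, so d_i1 = 16.25 cm.
The intermediate image is 16.25 cm to the right of lens 1, which is 26.7 − (16.25) = 10.45 cm to the left of lens 2, so d_o2 = +10.45 cm.
Lens 2 is diverging, so f₂ = −32.0 cm.
Lens 2: 1/d_i2 = 1/f₂ − 1/d_o2 = 1/(-32.0) − 1/(10.45) = -0.1269, so d_i2 = -7.88 cm.
The final image is virtual, 7.88 cm to the left of lens 2 (overall magnification ≈ -0.50).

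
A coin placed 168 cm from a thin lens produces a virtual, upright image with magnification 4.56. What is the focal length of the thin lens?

f = 215 cm (converging)

m = −d_i/d_o ⇒ d_i = −m·d_o = −(+4.56)·(168) = -766.1 cm.
1/f = 1/d_o + 1/d_i = 1/(168) + 1/(-766.1) = 0.004647, so f = 215 cm.
Since f is positive, the thin lens is converging.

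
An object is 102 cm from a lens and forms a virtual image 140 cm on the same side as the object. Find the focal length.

Virtual image ⇒ d_i = −140 cm.
1/f = 1/d_o + 1/d_i = 1/(102) + 1/(-140) = 0.002661, so f = 376 cm.
Since f is positive, the lens is converging.

f = 376 cm (converging)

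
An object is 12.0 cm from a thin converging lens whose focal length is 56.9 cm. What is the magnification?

1/d_i = 1/f − 1/d_o = 1/(56.90) − 1/(12.0) = -0.06576, so d_i = -15.21 cm.
m = −d_i/d_o = −(-15.21)/(12.0) = +1.27.
The image is virtual, upright and enlarged, on the same side as the object.

m = +1.27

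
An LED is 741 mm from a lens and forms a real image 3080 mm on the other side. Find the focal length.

Real image ⇒ d_i = +3080 mm.
1/f = 1/d_o + 1/d_i = 1/(741) + 1/(3080) = 0.001674, so f = 597 mm.
Since f is positive, the lens is converging.

f = 597 mm (converging)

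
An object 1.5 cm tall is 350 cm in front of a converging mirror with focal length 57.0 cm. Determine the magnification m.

m = -0.195

1/d_i = 1/f − 1/d_o = 1/(57.00) − 1/(350) = 0.01469, so d_i = 68.09 cm.
m = −d_i/d_o = −(68.09)/(350) = -0.195.
The image is real, inverted and reduced, in front of the mirror.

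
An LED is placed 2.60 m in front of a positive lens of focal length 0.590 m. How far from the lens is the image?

0.763 m

Lens equation: 1/v = 1/f − 1/u = 1/(0.5900) − 1/(2.60) = 1.695 − 0.3846 = 1.310, so v = 0.763 m.
The image is real, inverted and reduced, on the far side of the lens.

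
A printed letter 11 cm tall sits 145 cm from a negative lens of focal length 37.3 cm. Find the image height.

2.25 cm

For a negative lens, f = -37.3 cm.
1/d_i = 1/f − 1/d_o = 1/(-37.30) − 1/(145) = -0.03371, so d_i = -29.67 cm.
m = −d_i/d_o = +0.2046.
|h_i| = |m|·h_o = 0.2046 × 11 = 2.25 cm. The image is virtual, upright and reduced, on the same side as the object.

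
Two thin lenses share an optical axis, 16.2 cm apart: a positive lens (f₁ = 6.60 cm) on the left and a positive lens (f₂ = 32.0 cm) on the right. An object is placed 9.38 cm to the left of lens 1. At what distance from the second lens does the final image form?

5.10 cm

Lens 1: 1/d_i1 = 1/f₁ − 1/d_o1 = 1/(6.60) − 1/(9.38) = 0.04491, so d_i1 = 22.27 cm.
The intermediate image is 22.27 cm to the right of lens 1, which lies 6.070 cm to the right of lens 2 — a virtual object — so d_o2 = −6.070 cm.
Lens 2: 1/d_i2 = 1/f₂ − 1/d_o2 = 1/(32.0) − 1/(-6.070) = 0.1960, so d_i2 = 5.10 cm.
The final image is real, 5.10 cm to the right of lens 2 (overall magnification ≈ -2.0).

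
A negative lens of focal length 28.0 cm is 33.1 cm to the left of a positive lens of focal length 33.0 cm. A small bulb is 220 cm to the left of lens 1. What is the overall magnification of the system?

f₁ = −28.0 cm (diverging).
Lens 1: 1/d_i1 = 1/(-28.0) − 1/(220) = -0.04026, so d_i1 = -24.84 cm; m₁ = −d_i1/d_o1 = +0.1129.
d_o2 = 33.1 − (-24.84) = 57.94 cm.
Lens 2: 1/d_i2 = 1/(33.0) − 1/(57.94) = 0.01304, so d_i2 = 76.66 cm; m₂ = −d_i2/d_o2 = -1.323.
m = m₁·m₂ = (+0.1129)(-1.323) = -0.149.

m = -0.149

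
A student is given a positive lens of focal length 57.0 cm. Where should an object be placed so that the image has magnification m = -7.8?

m = −d_i/d_o ⇒ d_i = −m·d_o.
1/f = 1/d_o + 1/d_i = 1/d_o − 1/(m·d_o) = (1 − 1/m)/d_o, so d_o = f(1 − 1/m) = (57.00)(1 − 1/(-7.8)) = 64.3 cm.

64.3 cm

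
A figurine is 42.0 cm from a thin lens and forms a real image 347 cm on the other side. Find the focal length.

Real image ⇒ d_i = +347 cm.
1/f = 1/d_o + 1/d_i = 1/(42.0) + 1/(347) = 0.02669, so f = 37.5 cm.
Since f is positive, the thin lens is converging.

f = 37.5 cm (converging)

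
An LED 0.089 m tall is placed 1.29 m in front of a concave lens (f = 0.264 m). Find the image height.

For a concave lens, f = -0.264 m.
1/d_i = 1/f − 1/d_o = 1/(-0.2640) − 1/(1.29) = -4.563, so d_i = -0.2192 m.
m = −d_i/d_o = +0.1699.
|h_i| = |m|·h_o = 0.1699 × 0.089 = 0.0151 m. The image is virtual, upright and reduced, on the same side as the object.

0.0151 m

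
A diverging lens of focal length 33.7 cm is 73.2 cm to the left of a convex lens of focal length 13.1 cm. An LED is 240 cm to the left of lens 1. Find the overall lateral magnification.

m = -0.0180

f₁ = −33.7 cm (diverging).
Lens 1: 1/d_i1 = 1/(-33.7) − 1/(240) = -0.03384, so d_i1 = -29.55 cm; m₁ = −d_i1/d_o1 = +0.1231.
d_o2 = 73.2 − (-29.55) = 102.8 cm.
Lens 2: 1/d_i2 = 1/(13.1) − 1/(102.8) = 0.06661, so d_i2 = 15.01 cm; m₂ = −d_i2/d_o2 = -0.1460.
m = m₁·m₂ = (+0.1231)(-0.1460) = -0.0180.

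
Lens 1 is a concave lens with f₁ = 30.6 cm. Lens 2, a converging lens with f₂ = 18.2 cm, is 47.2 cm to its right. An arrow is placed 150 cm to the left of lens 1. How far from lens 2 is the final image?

24.3 cm

Lens 1 is diverging, so f₁ = −30.6 cm.
Lens 1: 1/d_i1 = 1/f₁ − 1/d_o1 = 1/(-30.6) − 1/(150) = -0.03935, so d_i1 = -25.42 cm.
The intermediate image is 25.42 cm to the left of lens 1 (virtual), which is 47.2 − (-25.42) = 72.62 cm to the left of lens 2, so d_o2 = +72.62 cm.
Lens 2: 1/d_i2 = 1/f₂ − 1/d_o2 = 1/(18.2) − 1/(72.62) = 0.04117, so d_i2 = 24.3 cm.
The final image is real, 24.3 cm to the right of lens 2 (overall magnification ≈ -0.057).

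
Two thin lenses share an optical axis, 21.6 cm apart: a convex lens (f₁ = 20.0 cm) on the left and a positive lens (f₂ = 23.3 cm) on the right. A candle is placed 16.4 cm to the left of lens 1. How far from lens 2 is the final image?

Lens 1: 1/d_i1 = 1/f₁ − 1/d_o1 = 1/(20.0) − 1/(16.4) = -0.01098, so d_i1 = -91.11 cm.
The intermediate image is 91.11 cm to the left of lens 1 (virtual), which is 21.6 − (-91.11) = 112.7 cm to the left of lens 2, so d_o2 = +112.7 cm.
Lens 2: 1/d_i2 = 1/f₂ − 1/d_o2 = 1/(23.3) − 1/(112.7) = 0.03405, so d_i2 = 29.4 cm.
The final image is real, 29.4 cm to the right of lens 2 (overall magnification ≈ -1.4).

29.4 cm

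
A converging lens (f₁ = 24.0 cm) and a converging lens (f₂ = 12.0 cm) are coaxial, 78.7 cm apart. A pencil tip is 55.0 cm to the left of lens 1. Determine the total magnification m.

Lens 1: 1/d_i1 = 1/(24.0) − 1/(55.0) = 0.02348, so d_i1 = 42.58 cm; m₁ = −d_i1/d_o1 = -0.7742.
d_o2 = 78.7 − (42.58) = 36.12 cm.
Lens 2: 1/d_i2 = 1/(12.0) − 1/(36.12) = 0.05565, so d_i2 = 17.97 cm; m₂ = −d_i2/d_o2 = -0.4975.
m = m₁·m₂ = (-0.7742)(-0.4975) = +0.385.

m = +0.385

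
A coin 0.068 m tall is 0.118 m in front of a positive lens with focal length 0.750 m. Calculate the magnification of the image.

1/d_i = 1/f − 1/d_o = 1/(0.7500) − 1/(0.118) = -7.141, so d_i = -0.1400 m.
m = −d_i/d_o = −(-0.1400)/(0.118) = +1.19.
The image is virtual, upright and enlarged, on the same side as the object.

m = +1.19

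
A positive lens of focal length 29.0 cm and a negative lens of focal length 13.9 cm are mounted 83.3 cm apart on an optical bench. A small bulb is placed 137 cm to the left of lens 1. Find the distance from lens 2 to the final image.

Lens 1: 1/d_i1 = 1/f₁ − 1/d_o1 = 1/(29.0) − 1/(137) = 0.02718, so d_i1 = 36.79 cm.
The intermediate image is 36.79 cm to the right of lens 1, which is 83.3 − (36.79) = 46.51 cm to the left of lens 2, so d_o2 = +46.51 cm.
Lens 2 is diverging, so f₂ = −13.9 cm.
Lens 2: 1/d_i2 = 1/f₂ − 1/d_o2 = 1/(-13.9) − 1/(46.51) = -0.09344, so d_i2 = -10.7 cm.
The final image is virtual, 10.7 cm to the left of lens 2 (overall magnification ≈ -0.062).

10.7 cm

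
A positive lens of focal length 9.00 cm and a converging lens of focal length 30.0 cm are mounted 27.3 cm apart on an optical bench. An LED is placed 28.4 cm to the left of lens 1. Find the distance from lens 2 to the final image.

Lens 1: 1/d_i1 = 1/f₁ − 1/d_o1 = 1/(9.00) − 1/(28.4) = 0.07590, so d_i1 = 13.18 cm.
The intermediate image is 13.18 cm to the right of lens 1, which is 27.3 − (13.18) = 14.12 cm to the left of lens 2, so d_o2 = +14.12 cm.
Lens 2: 1/d_i2 = 1/f₂ − 1/d_o2 = 1/(30.0) − 1/(14.12) = -0.03749, so d_i2 = -26.7 cm.
The final image is virtual, 26.7 cm to the left of lens 2 (overall magnification ≈ -0.88).

26.7 cm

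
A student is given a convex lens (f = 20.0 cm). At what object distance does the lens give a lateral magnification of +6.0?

m = −d_i/d_o ⇒ d_i = −m·d_o.
1/f = 1/d_o + 1/d_i = 1/d_o − 1/(m·d_o) = (1 − 1/m)/d_o, so d_o = f(1 − 1/m) = (20.00)(1 − 1/(+6.0)) = 16.7 cm.

16.7 cm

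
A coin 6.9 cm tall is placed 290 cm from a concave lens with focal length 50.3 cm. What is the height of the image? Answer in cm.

For a concave lens, f = -50.3 cm.
1/d_i = 1/f − 1/d_o = 1/(-50.30) − 1/(290) = -0.02333, so d_i = -42.87 cm.
m = −d_i/d_o = +0.1478.
|h_i| = |m|·h_o = 0.1478 × 6.9 = 1.02 cm. The image is virtual, upright and reduced, on the same side as the object.

1.02 cm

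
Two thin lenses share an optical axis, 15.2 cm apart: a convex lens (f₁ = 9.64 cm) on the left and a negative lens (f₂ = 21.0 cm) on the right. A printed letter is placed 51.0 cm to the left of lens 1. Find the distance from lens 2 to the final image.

Lens 1: 1/d_i1 = 1/f₁ − 1/d_o1 = 1/(9.64) − 1/(51.0) = 0.08413, so d_i1 = 11.89 cm.
The intermediate image is 11.89 cm to the right of lens 1, which is 15.2 − (11.89) = 3.310 cm to the left of lens 2, so d_o2 = +3.310 cm.
Lens 2 is diverging, so f₂ = −21.0 cm.
Lens 2: 1/d_i2 = 1/f₂ − 1/d_o2 = 1/(-21.0) − 1/(3.310) = -0.3497, so d_i2 = -2.86 cm.
The final image is virtual, 2.86 cm to the left of lens 2 (overall magnification ≈ -0.20).

2.86 cm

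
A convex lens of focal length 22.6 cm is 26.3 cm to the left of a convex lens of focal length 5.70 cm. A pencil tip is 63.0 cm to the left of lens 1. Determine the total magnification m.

m = -0.218

Lens 1: 1/d_i1 = 1/(22.6) − 1/(63.0) = 0.02837, so d_i1 = 35.24 cm; m₁ = −d_i1/d_o1 = -0.5594.
d_o2 = 26.3 − (35.24) = -8.940 cm (virtual object).
Lens 2: 1/d_i2 = 1/(5.70) − 1/(-8.940) = 0.2873, so d_i2 = 3.481 cm; m₂ = −d_i2/d_o2 = +0.3893.
m = m₁·m₂ = (-0.5594)(+0.3893) = -0.218.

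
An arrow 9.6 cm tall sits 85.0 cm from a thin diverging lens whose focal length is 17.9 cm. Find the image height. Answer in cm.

1.67 cm

For a diverging lens, f = -17.9 cm.
1/d_i = 1/f − 1/d_o = 1/(-17.90) − 1/(85.0) = -0.06763, so d_i = -14.79 cm.
m = −d_i/d_o = +0.1740.
|h_i| = |m|·h_o = 0.1740 × 9.6 = 1.67 cm. The image is virtual, upright and reduced, on the same side as the object.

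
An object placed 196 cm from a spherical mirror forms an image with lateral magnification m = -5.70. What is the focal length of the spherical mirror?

f = 167 cm (concave)

m = −d_i/d_o ⇒ d_i = −m·d_o = −(-5.70)·(196) = 1117 cm.
1/f = 1/d_o + 1/d_i = 1/(196) + 1/(1117) = 0.005997, so f = 167 cm.
Since f is positive, the spherical mirror is concave.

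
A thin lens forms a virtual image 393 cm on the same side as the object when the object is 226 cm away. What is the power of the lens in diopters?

Virtual image ⇒ d_i = −393 cm.
1/f = 1/d_o + 1/d_i = 1/(226) + 1/(-393) = 0.001880 cm⁻¹.
f = 531.8 cm = 5.318 m, so P = 1/f = +0.188 D.

P = +0.188 D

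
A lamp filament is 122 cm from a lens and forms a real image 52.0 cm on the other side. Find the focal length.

Real image ⇒ d_i = +52.0 cm.
1/f = 1/d_o + 1/d_i = 1/(122) + 1/(52.0) = 0.02743, so f = 36.5 cm.
Since f is positive, the lens is converging.

f = 36.5 cm (converging)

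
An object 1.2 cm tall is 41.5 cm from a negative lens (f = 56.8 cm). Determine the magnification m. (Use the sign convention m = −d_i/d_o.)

For a negative lens, f = -56.8 cm.
1/d_i = 1/f − 1/d_o = 1/(-56.80) − 1/(41.5) = -0.04170, so d_i = -23.98 cm.
m = −d_i/d_o = −(-23.98)/(41.5) = +0.578.
The image is virtual, upright and reduced, on the same side as the object.

m = +0.578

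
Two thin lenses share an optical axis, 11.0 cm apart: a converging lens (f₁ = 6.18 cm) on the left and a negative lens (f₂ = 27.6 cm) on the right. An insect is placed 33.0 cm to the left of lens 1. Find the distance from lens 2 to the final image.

3.02 cm

Lens 1: 1/d_i1 = 1/f₁ − 1/d_o1 = 1/(6.18) − 1/(33.0) = 0.1315, so d_i1 = 7.604 cm.
The intermediate image is 7.604 cm to the right of lens 1, which is 11.0 − (7.604) = 3.396 cm to the left of lens 2, so d_o2 = +3.396 cm.
Lens 2 is diverging, so f₂ = −27.6 cm.
Lens 2: 1/d_i2 = 1/f₂ − 1/d_o2 = 1/(-27.6) − 1/(3.396) = -0.3307, so d_i2 = -3.02 cm.
The final image is virtual, 3.02 cm to the left of lens 2 (overall magnification ≈ -0.21).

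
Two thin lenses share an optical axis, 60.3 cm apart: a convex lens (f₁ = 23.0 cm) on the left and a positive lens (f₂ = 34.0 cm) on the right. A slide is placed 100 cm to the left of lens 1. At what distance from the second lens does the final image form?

Lens 1: 1/d_i1 = 1/f₁ − 1/d_o1 = 1/(23.0) − 1/(100) = 0.03348, so d_i1 = 29.87 cm.
The intermediate image is 29.87 cm to the right of lens 1, which is 60.3 − (29.87) = 30.43 cm to the left of lens 2, so d_o2 = +30.43 cm.
Lens 2: 1/d_i2 = 1/f₂ − 1/d_o2 = 1/(34.0) − 1/(30.43) = -0.003451, so d_i2 = -290 cm.
The final image is virtual, 290 cm to the left of lens 2 (overall magnification ≈ -2.8).

290 cm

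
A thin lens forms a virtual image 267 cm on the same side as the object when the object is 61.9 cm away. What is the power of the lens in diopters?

Virtual image ⇒ d_i = −267 cm.
1/f = 1/d_o + 1/d_i = 1/(61.9) + 1/(-267) = 0.01241 cm⁻¹.
f = 80.58 cm = 0.8058 m, so P = 1/f = +1.24 D.

P = +1.24 D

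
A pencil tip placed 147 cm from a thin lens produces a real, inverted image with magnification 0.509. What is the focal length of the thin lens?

m = −d_i/d_o ⇒ d_i = −m·d_o = −(-0.509)·(147) = 74.82 cm.
1/f = 1/d_o + 1/d_i = 1/(147) + 1/(74.82) = 0.02017, so f = 49.6 cm.
Since f is positive, the thin lens is converging.

f = 49.6 cm (converging)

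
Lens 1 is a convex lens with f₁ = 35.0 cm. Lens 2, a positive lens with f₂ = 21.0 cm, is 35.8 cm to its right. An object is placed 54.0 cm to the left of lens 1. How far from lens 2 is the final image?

Lens 1: 1/d_i1 = 1/f₁ − 1/d_o1 = 1/(35.0) − 1/(54.0) = 0.01005, so d_i1 = 99.47 cm.
The intermediate image is 99.47 cm to the right of lens 1, which lies 63.67 cm to the right of lens 2 — a virtual object — so d_o2 = −63.67 cm.
Lens 2: 1/d_i2 = 1/f₂ − 1/d_o2 = 1/(21.0) − 1/(-63.67) = 0.06333, so d_i2 = 15.8 cm.
The final image is real, 15.8 cm to the right of lens 2 (overall magnification ≈ -0.46).

15.8 cm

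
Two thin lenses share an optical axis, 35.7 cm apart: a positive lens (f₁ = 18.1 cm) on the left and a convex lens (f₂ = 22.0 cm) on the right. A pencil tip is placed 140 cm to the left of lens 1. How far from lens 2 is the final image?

Lens 1: 1/d_i1 = 1/f₁ − 1/d_o1 = 1/(18.1) − 1/(140) = 0.04811, so d_i1 = 20.79 cm.
The intermediate image is 20.79 cm to the right of lens 1, which is 35.7 − (20.79) = 14.91 cm to the left of lens 2, so d_o2 = +14.91 cm.
Lens 2: 1/d_i2 = 1/f₂ − 1/d_o2 = 1/(22.0) − 1/(14.91) = -0.02161, so d_i2 = -46.3 cm.
The final image is virtual, 46.3 cm to the left of lens 2 (overall magnification ≈ -0.46).

46.3 cm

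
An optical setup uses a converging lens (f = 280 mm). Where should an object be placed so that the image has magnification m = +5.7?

m = −d_i/d_o ⇒ d_i = −m·d_o.
1/f = 1/d_o + 1/d_i = 1/d_o − 1/(m·d_o) = (1 − 1/m)/d_o, so d_o = f(1 − 1/m) = (280.0)(1 − 1/(+5.7)) = 231 mm.

231 mm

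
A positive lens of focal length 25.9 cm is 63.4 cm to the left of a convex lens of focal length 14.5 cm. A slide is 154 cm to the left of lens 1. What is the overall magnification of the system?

Lens 1: 1/d_i1 = 1/(25.9) − 1/(154) = 0.03212, so d_i1 = 31.14 cm; m₁ = −d_i1/d_o1 = -0.2022.
d_o2 = 63.4 − (31.14) = 32.26 cm.
Lens 2: 1/d_i2 = 1/(14.5) − 1/(32.26) = 0.03797, so d_i2 = 26.34 cm; m₂ = −d_i2/d_o2 = -0.8164.
m = m₁·m₂ = (-0.2022)(-0.8164) = +0.165.

m = +0.165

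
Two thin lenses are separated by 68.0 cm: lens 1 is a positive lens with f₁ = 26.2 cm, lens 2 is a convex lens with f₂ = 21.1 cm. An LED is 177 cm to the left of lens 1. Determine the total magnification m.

Lens 1: 1/d_i1 = 1/(26.2) − 1/(177) = 0.03252, so d_i1 = 30.75 cm; m₁ = −d_i1/d_o1 = -0.1737.
d_o2 = 68.0 − (30.75) = 37.25 cm.
Lens 2: 1/d_i2 = 1/(21.1) − 1/(37.25) = 0.02055, so d_i2 = 48.67 cm; m₂ = −d_i2/d_o2 = -1.307.
m = m₁·m₂ = (-0.1737)(-1.307) = +0.227.

m = +0.227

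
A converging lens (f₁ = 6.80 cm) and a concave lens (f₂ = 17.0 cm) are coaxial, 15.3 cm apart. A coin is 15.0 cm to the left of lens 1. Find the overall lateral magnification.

Lens 1: 1/d_i1 = 1/(6.80) − 1/(15.0) = 0.08039, so d_i1 = 12.44 cm; m₁ = −d_i1/d_o1 = -0.8293.
d_o2 = 15.3 − (12.44) = 2.860 cm.
f₂ = −17.0 cm (diverging).
Lens 2: 1/d_i2 = 1/(-17.0) − 1/(2.860) = -0.4085, so d_i2 = -2.448 cm; m₂ = −d_i2/d_o2 = +0.8560.
m = m₁·m₂ = (-0.8293)(+0.8560) = -0.710.

m = -0.710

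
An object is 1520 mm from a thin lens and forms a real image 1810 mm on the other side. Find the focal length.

Real image ⇒ d_i = +1810 mm.
1/f = 1/d_o + 1/d_i = 1/(1520) + 1/(1810) = 0.001210, so f = 826 mm.
Since f is positive, the thin lens is converging.

f = 826 mm (converging)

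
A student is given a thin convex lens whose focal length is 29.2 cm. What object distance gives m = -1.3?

51.7 cm

m = −d_i/d_o ⇒ d_i = −m·d_o.
1/f = 1/d_o + 1/d_i = 1/d_o − 1/(m·d_o) = (1 − 1/m)/d_o, so d_o = f(1 − 1/m) = (29.20)(1 − 1/(-1.3)) = 51.7 cm.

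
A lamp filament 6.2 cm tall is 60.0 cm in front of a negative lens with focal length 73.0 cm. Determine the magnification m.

m = +0.549

For a negative lens, f = -73.0 cm.
1/d_i = 1/f − 1/d_o = 1/(-73.00) − 1/(60.0) = -0.03037, so d_i = -32.93 cm.
m = −d_i/d_o = −(-32.93)/(60.0) = +0.549.
The image is virtual, upright and reduced, on the same side as the object.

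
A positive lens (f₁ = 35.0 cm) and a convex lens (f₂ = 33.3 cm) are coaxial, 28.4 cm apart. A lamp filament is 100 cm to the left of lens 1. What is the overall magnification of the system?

m = -0.305

Lens 1: 1/d_i1 = 1/(35.0) − 1/(100) = 0.01857, so d_i1 = 53.85 cm; m₁ = −d_i1/d_o1 = -0.5385.
d_o2 = 28.4 − (53.85) = -25.45 cm (virtual object).
Lens 2: 1/d_i2 = 1/(33.3) − 1/(-25.45) = 0.06932, so d_i2 = 14.43 cm; m₂ = −d_i2/d_o2 = +0.5668.
m = m₁·m₂ = (-0.5385)(+0.5668) = -0.305.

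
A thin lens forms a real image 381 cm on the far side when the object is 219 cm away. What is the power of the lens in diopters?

P = +0.719 D

d_i = +381 cm.
1/f = 1/d_o + 1/d_i = 1/(219) + 1/(381) = 0.007191 cm⁻¹.
f = 139.1 cm = 1.391 m, so P = 1/f = +0.719 D.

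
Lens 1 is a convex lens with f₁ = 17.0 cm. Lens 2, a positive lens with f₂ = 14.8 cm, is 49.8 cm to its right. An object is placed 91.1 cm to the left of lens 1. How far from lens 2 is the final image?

Lens 1: 1/d_i1 = 1/f₁ − 1/d_o1 = 1/(17.0) − 1/(91.1) = 0.04785, so d_i1 = 20.90 cm.
The intermediate image is 20.90 cm to the right of lens 1, which is 49.8 − (20.90) = 28.90 cm to the left of lens 2, so d_o2 = +28.90 cm.
Lens 2: 1/d_i2 = 1/f₂ − 1/d_o2 = 1/(14.8) − 1/(28.90) = 0.03297, so d_i2 = 30.3 cm.
The final image is real, 30.3 cm to the right of lens 2 (overall magnification ≈ 0.24).

30.3 cm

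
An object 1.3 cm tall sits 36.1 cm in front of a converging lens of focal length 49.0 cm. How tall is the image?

4.94 cm

1/d_i = 1/f − 1/d_o = 1/(49.00) − 1/(36.1) = -0.007293, so d_i = -137.1 cm.
m = −d_i/d_o = +3.798.
|h_i| = |m|·h_o = 3.798 × 1.3 = 4.94 cm. The image is virtual, upright and enlarged, on the same side as the object.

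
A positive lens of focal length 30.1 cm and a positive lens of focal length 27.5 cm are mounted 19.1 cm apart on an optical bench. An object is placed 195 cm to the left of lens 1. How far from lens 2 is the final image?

Lens 1: 1/d_i1 = 1/f₁ − 1/d_o1 = 1/(30.1) − 1/(195) = 0.02809, so d_i1 = 35.59 cm.
The intermediate image is 35.59 cm to the right of lens 1, which lies 16.49 cm to the right of lens 2 — a virtual object — so d_o2 = −16.49 cm.
Lens 2: 1/d_i2 = 1/f₂ − 1/d_o2 = 1/(27.5) − 1/(-16.49) = 0.09701, so d_i2 = 10.3 cm.
The final image is real, 10.3 cm to the right of lens 2 (overall magnification ≈ -0.11).

10.3 cm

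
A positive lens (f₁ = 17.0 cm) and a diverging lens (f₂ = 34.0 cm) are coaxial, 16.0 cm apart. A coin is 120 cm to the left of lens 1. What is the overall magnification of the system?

m = -0.186

Lens 1: 1/d_i1 = 1/(17.0) − 1/(120) = 0.05049, so d_i1 = 19.81 cm; m₁ = −d_i1/d_o1 = -0.1651.
d_o2 = 16.0 − (19.81) = -3.810 cm (virtual object).
f₂ = −34.0 cm (diverging).
Lens 2: 1/d_i2 = 1/(-34.0) − 1/(-3.810) = 0.2331, so d_i2 = 4.291 cm; m₂ = −d_i2/d_o2 = +1.126.
m = m₁·m₂ = (-0.1651)(+1.126) = -0.186.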